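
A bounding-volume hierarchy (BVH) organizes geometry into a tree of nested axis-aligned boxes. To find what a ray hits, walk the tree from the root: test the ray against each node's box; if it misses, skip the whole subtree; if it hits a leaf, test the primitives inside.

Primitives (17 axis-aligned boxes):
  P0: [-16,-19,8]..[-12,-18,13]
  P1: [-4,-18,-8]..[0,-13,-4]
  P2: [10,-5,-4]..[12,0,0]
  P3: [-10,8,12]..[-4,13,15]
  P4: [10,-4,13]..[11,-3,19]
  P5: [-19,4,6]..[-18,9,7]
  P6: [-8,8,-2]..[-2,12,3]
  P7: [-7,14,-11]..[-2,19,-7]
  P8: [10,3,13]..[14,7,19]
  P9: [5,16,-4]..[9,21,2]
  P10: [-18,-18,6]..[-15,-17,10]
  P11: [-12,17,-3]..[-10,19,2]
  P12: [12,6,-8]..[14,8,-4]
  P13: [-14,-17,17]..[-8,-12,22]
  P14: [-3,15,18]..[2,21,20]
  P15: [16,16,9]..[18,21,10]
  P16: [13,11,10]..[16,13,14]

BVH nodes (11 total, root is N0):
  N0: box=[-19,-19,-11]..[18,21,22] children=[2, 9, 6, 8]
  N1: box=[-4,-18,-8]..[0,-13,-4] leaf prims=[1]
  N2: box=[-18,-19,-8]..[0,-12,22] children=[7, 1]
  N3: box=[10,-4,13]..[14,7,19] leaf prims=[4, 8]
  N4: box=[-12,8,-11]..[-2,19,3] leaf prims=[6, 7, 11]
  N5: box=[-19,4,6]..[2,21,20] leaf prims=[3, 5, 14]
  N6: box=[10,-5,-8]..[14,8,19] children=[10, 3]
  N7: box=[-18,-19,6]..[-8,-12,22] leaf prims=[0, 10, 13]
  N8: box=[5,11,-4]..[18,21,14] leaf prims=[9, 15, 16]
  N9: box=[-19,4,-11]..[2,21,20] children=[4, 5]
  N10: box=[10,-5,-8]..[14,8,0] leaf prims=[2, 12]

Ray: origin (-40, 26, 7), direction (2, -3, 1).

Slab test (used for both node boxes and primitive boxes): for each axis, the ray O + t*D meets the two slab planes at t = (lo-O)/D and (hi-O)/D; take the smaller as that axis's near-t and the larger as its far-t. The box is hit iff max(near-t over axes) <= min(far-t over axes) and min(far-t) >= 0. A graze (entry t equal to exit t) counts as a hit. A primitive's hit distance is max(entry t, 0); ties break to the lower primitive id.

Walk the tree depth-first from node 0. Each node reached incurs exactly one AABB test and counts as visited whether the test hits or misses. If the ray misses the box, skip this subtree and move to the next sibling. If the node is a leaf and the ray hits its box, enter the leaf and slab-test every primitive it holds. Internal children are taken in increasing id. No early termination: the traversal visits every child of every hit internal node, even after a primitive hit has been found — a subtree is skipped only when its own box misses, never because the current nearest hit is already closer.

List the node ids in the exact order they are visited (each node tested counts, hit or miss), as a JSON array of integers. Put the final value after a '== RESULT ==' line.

Traverse from the root:
N0 x:[21/2,29] y:[5/3,15] z:[-18,15] -> hit [21/2,15], descend [2, 6, 8, 9]
  N2 x:[11,20] y:[38/3,15] z:[-15,15] -> hit [38/3,15], descend [1, 7]
    N1 x:[18,20] y:[13,44/3] z:[-15,-11] -> miss, prune
    N7 x:[11,16] y:[38/3,15] z:[-1,15] -> hit [38/3,15] leaf, test {P0(miss), P10(miss), P13@t=13}
  N6 x:[25,27] y:[6,31/3] z:[-15,12] -> miss, prune
  N8 x:[45/2,29] y:[5/3,5] z:[-11,7] -> miss, prune
  N9 x:[21/2,21] y:[5/3,22/3] z:[-18,13] -> miss, prune

7 AABB tests over nodes [0, 2, 1, 7, 6, 8, 9]; 1 leaf entered; closest P13.

== RESULT ==
[0, 2, 1, 7, 6, 8, 9]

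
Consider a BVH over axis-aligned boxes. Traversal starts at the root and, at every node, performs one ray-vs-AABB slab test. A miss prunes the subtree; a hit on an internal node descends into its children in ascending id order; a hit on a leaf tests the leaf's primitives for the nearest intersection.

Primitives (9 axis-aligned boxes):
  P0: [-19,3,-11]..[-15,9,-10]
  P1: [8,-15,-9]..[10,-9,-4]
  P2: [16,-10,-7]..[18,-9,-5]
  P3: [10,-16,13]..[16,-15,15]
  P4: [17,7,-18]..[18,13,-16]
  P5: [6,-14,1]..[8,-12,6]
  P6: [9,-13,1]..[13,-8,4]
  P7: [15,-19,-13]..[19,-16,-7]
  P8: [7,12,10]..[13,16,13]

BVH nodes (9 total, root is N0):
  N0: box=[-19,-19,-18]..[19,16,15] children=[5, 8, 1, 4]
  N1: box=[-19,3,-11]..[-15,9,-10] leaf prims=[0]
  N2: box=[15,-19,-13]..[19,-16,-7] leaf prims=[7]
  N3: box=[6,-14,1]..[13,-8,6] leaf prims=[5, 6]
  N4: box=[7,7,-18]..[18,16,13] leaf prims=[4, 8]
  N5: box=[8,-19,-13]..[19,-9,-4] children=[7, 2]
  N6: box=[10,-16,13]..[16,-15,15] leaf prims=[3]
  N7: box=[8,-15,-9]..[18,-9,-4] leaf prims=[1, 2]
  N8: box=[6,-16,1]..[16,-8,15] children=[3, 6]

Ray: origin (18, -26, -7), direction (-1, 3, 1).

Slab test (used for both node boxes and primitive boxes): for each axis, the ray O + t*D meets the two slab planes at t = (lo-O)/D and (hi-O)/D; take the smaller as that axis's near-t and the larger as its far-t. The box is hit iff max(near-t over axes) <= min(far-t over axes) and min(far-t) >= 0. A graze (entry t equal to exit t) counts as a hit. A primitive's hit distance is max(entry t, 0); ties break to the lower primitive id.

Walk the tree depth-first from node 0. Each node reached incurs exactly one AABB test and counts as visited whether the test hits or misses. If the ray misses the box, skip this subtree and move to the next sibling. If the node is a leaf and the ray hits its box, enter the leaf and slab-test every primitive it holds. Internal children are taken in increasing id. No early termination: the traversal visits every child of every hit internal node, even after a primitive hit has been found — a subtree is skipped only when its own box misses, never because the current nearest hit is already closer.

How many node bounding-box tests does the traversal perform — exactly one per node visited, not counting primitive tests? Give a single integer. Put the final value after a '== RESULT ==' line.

Walk:
N0 x:[-1,37] y:[7/3,14] z:[-11,22] -> hit [7/3,14], descend [1, 4, 5, 8]
  N1 x:[33,37] y:[29/3,35/3] z:[-4,-3] -> miss, prune
  N4 x:[0,11] y:[11,14] z:[-11,20] -> hit [11,11] leaf, test {P4(miss), P8(miss)}
  N5 x:[-1,10] y:[7/3,17/3] z:[-6,3] -> hit [7/3,3], descend [2, 7]
    N2 x:[-1,3] y:[7/3,10/3] z:[-6,0] -> miss, prune
    N7 x:[0,10] y:[11/3,17/3] z:[-2,3] -> miss, prune
  N8 x:[2,12] y:[10/3,6] z:[8,22] -> miss, prune

Visited [0, 1, 4, 5, 2, 7, 8]. Tests: 7 box, 1 leaf. Nearest: miss.

== RESULT ==
7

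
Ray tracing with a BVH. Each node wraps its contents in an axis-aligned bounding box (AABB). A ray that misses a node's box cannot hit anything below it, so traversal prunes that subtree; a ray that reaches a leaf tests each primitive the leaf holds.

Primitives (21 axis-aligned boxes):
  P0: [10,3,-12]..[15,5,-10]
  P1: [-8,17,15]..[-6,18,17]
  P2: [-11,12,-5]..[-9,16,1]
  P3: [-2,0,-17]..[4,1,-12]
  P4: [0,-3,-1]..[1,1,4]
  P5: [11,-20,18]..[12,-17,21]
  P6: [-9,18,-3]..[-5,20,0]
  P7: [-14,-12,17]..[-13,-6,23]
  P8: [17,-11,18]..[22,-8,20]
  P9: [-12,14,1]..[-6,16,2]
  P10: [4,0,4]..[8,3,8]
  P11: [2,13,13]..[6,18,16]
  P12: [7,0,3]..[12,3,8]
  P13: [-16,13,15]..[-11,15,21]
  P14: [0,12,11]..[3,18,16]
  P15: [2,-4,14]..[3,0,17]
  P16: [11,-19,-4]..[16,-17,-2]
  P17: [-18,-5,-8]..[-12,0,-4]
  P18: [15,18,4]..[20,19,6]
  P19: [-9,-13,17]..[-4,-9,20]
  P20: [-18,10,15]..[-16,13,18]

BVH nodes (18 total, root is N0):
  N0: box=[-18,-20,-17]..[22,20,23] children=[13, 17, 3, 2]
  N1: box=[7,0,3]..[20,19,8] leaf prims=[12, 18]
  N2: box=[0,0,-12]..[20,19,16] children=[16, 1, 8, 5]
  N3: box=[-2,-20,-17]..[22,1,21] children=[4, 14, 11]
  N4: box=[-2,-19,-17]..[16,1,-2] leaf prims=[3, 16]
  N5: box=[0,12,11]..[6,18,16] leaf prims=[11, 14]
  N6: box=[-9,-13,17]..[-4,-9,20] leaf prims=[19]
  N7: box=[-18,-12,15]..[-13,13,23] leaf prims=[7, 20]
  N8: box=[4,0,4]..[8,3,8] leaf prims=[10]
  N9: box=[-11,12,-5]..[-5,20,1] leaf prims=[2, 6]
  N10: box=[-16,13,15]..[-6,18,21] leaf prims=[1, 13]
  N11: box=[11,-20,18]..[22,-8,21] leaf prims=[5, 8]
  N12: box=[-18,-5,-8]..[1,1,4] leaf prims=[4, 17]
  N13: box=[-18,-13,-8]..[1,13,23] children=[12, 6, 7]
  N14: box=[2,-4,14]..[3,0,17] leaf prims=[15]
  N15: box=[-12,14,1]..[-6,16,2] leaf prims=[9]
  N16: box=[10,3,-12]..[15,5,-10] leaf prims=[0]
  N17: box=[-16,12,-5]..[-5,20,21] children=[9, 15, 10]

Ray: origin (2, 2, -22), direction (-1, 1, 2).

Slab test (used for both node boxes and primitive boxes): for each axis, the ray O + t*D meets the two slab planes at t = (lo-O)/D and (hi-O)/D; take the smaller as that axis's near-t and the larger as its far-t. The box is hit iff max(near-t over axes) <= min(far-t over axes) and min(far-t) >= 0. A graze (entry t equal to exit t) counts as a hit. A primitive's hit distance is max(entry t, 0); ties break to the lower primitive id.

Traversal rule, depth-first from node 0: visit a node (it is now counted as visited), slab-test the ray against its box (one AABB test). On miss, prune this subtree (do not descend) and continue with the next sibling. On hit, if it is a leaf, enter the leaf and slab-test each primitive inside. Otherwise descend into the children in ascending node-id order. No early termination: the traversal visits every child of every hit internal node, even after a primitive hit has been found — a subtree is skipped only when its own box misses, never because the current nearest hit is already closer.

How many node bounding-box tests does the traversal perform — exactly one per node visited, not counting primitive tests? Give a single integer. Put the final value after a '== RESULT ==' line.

Trace the traversal:
N0 x:[-20,20] y:[-22,18] z:[5/2,45/2] -> hit [5/2,18], descend [2, 3, 13, 17]
  N2 x:[-18,2] y:[-2,17] z:[5,19] -> miss, prune
  N3 x:[-20,4] y:[-22,-1] z:[5/2,43/2] -> miss, prune
  N13 x:[1,20] y:[-15,11] z:[7,45/2] -> hit [7,11], descend [6, 7, 12]
    N6 x:[6,11] y:[-15,-11] z:[39/2,21] -> miss, prune
    N7 x:[15,20] y:[-14,11] z:[37/2,45/2] -> miss, prune
    N12 x:[1,20] y:[-7,-1] z:[7,13] -> miss, prune
  N17 x:[7,18] y:[10,18] z:[17/2,43/2] -> hit [10,18], descend [9, 10, 15]
    N9 x:[7,13] y:[10,18] z:[17/2,23/2] -> hit [10,23/2] leaf, test {P2@t=11, P6(miss)}
    N10 x:[8,18] y:[11,16] z:[37/2,43/2] -> miss, prune
    N15 x:[8,14] y:[12,14] z:[23/2,12] -> hit [12,12] leaf, test {P9@t=12}

order=[0, 2, 3, 13, 6, 7, 12, 17, 9, 10, 15]  |boxes|=11  |leaves|=2  hit=P2

== RESULT ==
11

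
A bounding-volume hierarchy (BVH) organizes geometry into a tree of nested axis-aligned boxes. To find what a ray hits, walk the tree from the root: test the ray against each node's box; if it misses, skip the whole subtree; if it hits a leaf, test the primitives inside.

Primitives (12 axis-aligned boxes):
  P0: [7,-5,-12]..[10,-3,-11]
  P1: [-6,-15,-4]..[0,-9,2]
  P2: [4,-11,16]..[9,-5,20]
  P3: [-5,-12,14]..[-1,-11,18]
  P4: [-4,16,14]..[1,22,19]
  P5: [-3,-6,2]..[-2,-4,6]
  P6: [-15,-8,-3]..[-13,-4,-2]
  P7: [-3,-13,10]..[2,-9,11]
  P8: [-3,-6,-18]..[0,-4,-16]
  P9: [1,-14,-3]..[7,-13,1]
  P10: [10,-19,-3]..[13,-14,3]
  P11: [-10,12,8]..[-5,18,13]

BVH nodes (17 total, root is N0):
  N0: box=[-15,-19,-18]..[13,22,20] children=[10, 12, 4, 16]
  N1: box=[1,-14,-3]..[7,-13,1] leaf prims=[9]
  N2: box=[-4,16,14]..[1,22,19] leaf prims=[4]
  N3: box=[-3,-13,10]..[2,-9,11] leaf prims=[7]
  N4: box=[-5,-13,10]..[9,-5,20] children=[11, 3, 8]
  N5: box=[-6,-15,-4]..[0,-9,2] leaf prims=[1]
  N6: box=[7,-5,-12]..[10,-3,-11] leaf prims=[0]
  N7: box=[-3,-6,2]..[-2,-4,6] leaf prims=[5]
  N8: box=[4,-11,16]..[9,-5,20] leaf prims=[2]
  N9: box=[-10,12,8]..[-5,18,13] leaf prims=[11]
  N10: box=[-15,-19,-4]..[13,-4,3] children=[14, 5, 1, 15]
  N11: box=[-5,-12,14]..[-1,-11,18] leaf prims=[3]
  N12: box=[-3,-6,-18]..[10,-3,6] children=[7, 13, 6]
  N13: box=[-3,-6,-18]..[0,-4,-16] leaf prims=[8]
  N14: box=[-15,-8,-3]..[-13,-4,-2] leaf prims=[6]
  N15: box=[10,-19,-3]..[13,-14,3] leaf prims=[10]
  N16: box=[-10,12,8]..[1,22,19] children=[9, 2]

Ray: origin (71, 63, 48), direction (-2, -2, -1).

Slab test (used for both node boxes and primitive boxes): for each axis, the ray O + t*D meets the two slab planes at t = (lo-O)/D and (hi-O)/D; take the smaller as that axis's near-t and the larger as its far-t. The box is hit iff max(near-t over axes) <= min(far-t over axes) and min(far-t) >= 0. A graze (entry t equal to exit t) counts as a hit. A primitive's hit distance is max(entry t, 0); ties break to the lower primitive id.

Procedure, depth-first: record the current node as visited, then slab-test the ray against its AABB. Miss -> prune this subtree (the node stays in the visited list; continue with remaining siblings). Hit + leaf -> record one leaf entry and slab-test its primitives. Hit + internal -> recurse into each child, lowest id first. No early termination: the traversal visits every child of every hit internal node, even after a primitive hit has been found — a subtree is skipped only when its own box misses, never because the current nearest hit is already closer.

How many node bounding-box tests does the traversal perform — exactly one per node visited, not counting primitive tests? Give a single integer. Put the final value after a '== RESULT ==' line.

Trace the traversal:
N0 x:[29,43] y:[41/2,41] z:[28,66] -> hit [29,41], descend [4, 10, 12, 16]
  N4 x:[31,38] y:[34,38] z:[28,38] -> hit [34,38], descend [3, 8, 11]
    N3 x:[69/2,37] y:[36,38] z:[37,38] -> hit [37,37] leaf, test {P7@t=37}
    N8 x:[31,67/2] y:[34,37] z:[28,32] -> miss, prune
    N11 x:[36,38] y:[37,75/2] z:[30,34] -> miss, prune
  N10 x:[29,43] y:[67/2,41] z:[45,52] -> miss, prune
  N12 x:[61/2,37] y:[33,69/2] z:[42,66] -> miss, prune
  N16 x:[35,81/2] y:[41/2,51/2] z:[29,40] -> miss, prune

Visited [0, 4, 3, 8, 11, 10, 12, 16]. Tests: 8 box, 1 leaf. Nearest: P7.

== RESULT ==
8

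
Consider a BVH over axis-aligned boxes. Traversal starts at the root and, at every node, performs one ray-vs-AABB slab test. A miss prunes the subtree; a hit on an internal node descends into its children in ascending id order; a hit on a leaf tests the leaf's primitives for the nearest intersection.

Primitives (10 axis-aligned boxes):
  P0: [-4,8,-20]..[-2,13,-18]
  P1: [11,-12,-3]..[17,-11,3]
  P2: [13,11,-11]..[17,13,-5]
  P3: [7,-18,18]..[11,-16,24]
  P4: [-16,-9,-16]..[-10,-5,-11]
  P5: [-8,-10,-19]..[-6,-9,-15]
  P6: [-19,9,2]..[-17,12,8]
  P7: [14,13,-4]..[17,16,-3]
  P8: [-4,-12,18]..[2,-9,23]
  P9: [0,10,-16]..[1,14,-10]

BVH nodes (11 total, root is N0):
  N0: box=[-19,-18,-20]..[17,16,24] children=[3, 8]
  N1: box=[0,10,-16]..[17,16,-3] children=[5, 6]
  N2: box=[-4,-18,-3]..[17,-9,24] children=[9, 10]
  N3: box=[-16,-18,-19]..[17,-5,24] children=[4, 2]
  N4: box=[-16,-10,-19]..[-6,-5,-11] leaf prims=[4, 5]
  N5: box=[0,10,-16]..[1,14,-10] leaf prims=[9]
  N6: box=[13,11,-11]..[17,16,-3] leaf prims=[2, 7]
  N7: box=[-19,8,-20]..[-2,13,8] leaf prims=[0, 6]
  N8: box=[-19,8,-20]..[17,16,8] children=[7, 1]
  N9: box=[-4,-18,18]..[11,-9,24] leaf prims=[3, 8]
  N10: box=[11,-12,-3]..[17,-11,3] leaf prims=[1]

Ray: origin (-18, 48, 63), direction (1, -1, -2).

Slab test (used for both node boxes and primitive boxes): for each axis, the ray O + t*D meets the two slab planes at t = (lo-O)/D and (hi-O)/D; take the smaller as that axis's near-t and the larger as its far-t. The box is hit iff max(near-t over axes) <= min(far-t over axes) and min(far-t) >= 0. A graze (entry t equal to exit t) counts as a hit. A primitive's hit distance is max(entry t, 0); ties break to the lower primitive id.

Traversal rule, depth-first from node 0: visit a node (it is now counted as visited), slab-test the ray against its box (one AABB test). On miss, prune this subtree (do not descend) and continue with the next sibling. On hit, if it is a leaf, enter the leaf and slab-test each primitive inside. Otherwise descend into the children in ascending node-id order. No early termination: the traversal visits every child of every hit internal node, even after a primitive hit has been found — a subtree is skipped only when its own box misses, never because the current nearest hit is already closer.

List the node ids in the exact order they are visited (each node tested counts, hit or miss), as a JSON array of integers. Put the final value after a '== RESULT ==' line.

Trace the traversal:
N0 x:[-1,35] y:[32,66] z:[39/2,83/2] -> hit [32,35], descend [3, 8]
  N3 x:[2,35] y:[53,66] z:[39/2,41] -> miss, prune
  N8 x:[-1,35] y:[32,40] z:[55/2,83/2] -> hit [32,35], descend [1, 7]
    N1 x:[18,35] y:[32,38] z:[33,79/2] -> hit [33,35], descend [5, 6]
      N5 x:[18,19] y:[34,38] z:[73/2,79/2] -> miss, prune
      N6 x:[31,35] y:[32,37] z:[33,37] -> hit [33,35] leaf, test {P2@t=35, P7@t=33}
    N7 x:[-1,16] y:[35,40] z:[55/2,83/2] -> miss, prune

order=[0, 3, 8, 1, 5, 6, 7]  |boxes|=7  |leaves|=1  hit=P7

== RESULT ==
[0, 3, 8, 1, 5, 6, 7]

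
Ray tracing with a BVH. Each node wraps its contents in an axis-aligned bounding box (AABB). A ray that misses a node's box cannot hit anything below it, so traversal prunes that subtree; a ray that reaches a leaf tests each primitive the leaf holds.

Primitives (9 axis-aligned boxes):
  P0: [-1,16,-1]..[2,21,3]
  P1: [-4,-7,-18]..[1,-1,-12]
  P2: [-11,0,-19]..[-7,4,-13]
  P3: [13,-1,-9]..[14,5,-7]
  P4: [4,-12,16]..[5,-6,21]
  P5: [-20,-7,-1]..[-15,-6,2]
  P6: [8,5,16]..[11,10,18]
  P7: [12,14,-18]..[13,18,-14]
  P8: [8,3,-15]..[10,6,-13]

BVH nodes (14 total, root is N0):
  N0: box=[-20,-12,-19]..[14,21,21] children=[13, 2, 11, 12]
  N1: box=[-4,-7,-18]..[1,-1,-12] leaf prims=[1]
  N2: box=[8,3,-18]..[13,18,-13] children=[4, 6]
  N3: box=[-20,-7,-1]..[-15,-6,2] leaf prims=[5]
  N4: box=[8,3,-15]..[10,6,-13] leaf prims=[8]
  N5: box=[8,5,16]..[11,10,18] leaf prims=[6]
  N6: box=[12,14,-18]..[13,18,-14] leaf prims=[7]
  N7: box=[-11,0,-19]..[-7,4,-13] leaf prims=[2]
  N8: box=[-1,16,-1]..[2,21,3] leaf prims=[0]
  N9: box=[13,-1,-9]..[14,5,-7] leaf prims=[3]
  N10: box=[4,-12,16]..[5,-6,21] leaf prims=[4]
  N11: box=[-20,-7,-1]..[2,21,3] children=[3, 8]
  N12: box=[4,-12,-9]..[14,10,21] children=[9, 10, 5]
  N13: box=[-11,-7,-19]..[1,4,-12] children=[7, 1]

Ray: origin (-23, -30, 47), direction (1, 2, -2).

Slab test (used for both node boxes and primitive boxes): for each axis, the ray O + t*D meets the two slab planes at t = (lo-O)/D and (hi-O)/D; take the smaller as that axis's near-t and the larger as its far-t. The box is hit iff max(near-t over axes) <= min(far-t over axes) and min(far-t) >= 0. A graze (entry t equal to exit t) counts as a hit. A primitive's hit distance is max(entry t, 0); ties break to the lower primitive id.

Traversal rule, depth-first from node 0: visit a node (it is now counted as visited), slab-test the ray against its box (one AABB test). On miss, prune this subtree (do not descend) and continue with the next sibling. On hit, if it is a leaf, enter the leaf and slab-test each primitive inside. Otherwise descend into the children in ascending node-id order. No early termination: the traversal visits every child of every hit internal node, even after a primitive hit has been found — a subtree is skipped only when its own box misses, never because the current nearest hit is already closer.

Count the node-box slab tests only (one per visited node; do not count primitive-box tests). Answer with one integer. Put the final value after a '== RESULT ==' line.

Traverse from the root:
N0 x:[3,37] y:[9,51/2] z:[13,33] -> hit [13,51/2], descend [2, 11, 12, 13]
  N2 x:[31,36] y:[33/2,24] z:[30,65/2] -> miss, prune
  N11 x:[3,25] y:[23/2,51/2] z:[22,24] -> hit [22,24], descend [3, 8]
    N3 x:[3,8] y:[23/2,12] z:[45/2,24] -> miss, prune
    N8 x:[22,25] y:[23,51/2] z:[22,24] -> hit [23,24] leaf, test {P0@t=23}
  N12 x:[27,37] y:[9,20] z:[13,28] -> miss, prune
  N13 x:[12,24] y:[23/2,17] z:[59/2,33] -> miss, prune

Summary -> nodes [0, 2, 11, 3, 8, 12, 13]; box-tests=7; leaf-entries=1; first=P0

== RESULT ==
7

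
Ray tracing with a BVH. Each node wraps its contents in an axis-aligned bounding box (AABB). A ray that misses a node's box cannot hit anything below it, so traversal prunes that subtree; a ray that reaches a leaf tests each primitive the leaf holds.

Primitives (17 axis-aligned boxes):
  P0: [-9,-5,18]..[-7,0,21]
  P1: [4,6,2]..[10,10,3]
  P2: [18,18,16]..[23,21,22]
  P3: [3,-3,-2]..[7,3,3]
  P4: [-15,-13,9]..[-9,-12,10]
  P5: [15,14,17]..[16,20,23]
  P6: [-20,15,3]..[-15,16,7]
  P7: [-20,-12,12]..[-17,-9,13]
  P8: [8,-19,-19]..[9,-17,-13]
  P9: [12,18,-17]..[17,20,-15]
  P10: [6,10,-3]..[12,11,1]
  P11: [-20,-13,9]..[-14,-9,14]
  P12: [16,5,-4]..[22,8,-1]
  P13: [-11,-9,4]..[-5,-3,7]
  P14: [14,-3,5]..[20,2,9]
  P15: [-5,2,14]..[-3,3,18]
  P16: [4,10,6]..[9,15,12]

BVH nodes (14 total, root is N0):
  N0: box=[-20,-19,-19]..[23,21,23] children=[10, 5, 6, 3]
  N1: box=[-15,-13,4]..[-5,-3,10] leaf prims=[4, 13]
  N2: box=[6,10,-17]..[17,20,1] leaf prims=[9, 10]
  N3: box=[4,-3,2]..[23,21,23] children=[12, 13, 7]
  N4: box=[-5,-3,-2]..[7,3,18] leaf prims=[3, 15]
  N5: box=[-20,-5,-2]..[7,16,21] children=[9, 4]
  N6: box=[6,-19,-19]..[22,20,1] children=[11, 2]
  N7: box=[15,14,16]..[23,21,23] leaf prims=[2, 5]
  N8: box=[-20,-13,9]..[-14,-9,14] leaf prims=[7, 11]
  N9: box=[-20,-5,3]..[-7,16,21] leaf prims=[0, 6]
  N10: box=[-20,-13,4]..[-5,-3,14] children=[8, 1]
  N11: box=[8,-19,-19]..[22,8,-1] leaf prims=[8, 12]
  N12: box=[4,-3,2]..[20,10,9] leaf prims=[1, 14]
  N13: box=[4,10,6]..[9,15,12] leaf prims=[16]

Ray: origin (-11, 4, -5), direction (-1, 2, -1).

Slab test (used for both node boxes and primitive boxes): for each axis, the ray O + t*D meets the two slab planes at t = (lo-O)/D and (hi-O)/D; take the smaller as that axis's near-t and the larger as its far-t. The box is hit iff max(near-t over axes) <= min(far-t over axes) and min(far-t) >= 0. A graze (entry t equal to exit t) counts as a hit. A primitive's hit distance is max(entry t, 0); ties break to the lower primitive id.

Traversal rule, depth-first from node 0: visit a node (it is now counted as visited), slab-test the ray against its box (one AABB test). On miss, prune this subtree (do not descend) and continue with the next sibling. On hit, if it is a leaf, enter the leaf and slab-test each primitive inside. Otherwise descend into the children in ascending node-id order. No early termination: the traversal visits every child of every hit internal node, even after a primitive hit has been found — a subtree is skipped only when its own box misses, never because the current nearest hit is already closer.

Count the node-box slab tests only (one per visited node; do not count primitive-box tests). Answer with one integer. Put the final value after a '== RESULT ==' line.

Walk:
N0 x:[-34,9] y:[-23/2,17/2] z:[-28,14] -> hit [-23/2,17/2], descend [3, 5, 6, 10]
  N3 x:[-34,-15] y:[-7/2,17/2] z:[-28,-7] -> miss, prune
  N5 x:[-18,9] y:[-9/2,6] z:[-26,-3] -> miss, prune
  N6 x:[-33,-17] y:[-23/2,8] z:[-6,14] -> miss, prune
  N10 x:[-6,9] y:[-17/2,-7/2] z:[-19,-9] -> miss, prune

Visited [0, 3, 5, 6, 10]. Tests: 5 box, 0 leaf. Nearest: miss.

== RESULT ==
5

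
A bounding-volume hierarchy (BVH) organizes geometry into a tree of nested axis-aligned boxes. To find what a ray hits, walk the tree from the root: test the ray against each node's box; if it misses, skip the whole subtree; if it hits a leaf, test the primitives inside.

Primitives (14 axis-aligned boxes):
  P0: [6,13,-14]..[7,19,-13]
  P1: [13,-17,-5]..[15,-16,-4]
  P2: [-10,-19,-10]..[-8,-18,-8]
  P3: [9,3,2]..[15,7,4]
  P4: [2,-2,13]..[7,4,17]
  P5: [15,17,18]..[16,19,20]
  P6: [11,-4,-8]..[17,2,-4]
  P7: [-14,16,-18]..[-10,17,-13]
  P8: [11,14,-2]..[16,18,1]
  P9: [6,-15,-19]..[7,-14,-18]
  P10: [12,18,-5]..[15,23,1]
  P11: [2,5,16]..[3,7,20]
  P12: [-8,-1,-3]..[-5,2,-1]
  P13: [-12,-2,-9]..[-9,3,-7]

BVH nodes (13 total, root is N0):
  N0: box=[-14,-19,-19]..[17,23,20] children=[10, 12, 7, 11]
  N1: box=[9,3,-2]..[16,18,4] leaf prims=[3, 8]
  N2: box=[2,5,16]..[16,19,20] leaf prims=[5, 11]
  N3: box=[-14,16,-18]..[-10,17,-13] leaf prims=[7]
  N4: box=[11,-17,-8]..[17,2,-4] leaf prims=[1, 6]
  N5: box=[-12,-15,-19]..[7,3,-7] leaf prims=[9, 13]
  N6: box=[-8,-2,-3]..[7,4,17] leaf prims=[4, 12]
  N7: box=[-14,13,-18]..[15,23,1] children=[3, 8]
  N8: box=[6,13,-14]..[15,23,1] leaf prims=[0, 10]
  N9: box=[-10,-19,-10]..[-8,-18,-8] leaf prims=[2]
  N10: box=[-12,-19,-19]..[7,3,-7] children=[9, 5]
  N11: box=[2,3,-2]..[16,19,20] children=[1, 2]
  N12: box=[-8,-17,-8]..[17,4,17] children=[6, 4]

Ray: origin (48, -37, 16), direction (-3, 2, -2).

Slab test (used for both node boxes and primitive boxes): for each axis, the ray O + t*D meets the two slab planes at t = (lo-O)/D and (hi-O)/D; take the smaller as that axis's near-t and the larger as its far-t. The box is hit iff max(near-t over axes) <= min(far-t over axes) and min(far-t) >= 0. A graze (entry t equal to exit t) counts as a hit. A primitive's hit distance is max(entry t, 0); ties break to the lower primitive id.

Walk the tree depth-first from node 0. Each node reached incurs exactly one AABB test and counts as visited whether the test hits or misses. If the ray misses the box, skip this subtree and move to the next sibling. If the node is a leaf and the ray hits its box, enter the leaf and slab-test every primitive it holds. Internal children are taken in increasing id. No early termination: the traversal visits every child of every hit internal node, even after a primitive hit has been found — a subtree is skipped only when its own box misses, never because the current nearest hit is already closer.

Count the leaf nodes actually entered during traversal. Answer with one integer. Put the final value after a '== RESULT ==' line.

Walk:
N0 x:[31/3,62/3] y:[9,30] z:[-2,35/2] -> hit [31/3,35/2], descend [7, 10, 11, 12]
  N7 x:[11,62/3] y:[25,30] z:[15/2,17] -> miss, prune
  N10 x:[41/3,20] y:[9,20] z:[23/2,35/2] -> hit [41/3,35/2], descend [5, 9]
    N5 x:[41/3,20] y:[11,20] z:[23/2,35/2] -> hit [41/3,35/2] leaf, test {P9(miss), P13(miss)}
    N9 x:[56/3,58/3] y:[9,19/2] z:[12,13] -> miss, prune
  N11 x:[32/3,46/3] y:[20,28] z:[-2,9] -> miss, prune
  N12 x:[31/3,56/3] y:[10,41/2] z:[-1/2,12] -> hit [31/3,12], descend [4, 6]
    N4 x:[31/3,37/3] y:[10,39/2] z:[10,12] -> hit [31/3,12] leaf, test {P1(miss), P6(miss)}
    N6 x:[41/3,56/3] y:[35/2,41/2] z:[-1/2,19/2] -> miss, prune

Summary -> nodes [0, 7, 10, 5, 9, 11, 12, 4, 6]; box-tests=9; leaf-entries=2; first=miss

== RESULT ==
2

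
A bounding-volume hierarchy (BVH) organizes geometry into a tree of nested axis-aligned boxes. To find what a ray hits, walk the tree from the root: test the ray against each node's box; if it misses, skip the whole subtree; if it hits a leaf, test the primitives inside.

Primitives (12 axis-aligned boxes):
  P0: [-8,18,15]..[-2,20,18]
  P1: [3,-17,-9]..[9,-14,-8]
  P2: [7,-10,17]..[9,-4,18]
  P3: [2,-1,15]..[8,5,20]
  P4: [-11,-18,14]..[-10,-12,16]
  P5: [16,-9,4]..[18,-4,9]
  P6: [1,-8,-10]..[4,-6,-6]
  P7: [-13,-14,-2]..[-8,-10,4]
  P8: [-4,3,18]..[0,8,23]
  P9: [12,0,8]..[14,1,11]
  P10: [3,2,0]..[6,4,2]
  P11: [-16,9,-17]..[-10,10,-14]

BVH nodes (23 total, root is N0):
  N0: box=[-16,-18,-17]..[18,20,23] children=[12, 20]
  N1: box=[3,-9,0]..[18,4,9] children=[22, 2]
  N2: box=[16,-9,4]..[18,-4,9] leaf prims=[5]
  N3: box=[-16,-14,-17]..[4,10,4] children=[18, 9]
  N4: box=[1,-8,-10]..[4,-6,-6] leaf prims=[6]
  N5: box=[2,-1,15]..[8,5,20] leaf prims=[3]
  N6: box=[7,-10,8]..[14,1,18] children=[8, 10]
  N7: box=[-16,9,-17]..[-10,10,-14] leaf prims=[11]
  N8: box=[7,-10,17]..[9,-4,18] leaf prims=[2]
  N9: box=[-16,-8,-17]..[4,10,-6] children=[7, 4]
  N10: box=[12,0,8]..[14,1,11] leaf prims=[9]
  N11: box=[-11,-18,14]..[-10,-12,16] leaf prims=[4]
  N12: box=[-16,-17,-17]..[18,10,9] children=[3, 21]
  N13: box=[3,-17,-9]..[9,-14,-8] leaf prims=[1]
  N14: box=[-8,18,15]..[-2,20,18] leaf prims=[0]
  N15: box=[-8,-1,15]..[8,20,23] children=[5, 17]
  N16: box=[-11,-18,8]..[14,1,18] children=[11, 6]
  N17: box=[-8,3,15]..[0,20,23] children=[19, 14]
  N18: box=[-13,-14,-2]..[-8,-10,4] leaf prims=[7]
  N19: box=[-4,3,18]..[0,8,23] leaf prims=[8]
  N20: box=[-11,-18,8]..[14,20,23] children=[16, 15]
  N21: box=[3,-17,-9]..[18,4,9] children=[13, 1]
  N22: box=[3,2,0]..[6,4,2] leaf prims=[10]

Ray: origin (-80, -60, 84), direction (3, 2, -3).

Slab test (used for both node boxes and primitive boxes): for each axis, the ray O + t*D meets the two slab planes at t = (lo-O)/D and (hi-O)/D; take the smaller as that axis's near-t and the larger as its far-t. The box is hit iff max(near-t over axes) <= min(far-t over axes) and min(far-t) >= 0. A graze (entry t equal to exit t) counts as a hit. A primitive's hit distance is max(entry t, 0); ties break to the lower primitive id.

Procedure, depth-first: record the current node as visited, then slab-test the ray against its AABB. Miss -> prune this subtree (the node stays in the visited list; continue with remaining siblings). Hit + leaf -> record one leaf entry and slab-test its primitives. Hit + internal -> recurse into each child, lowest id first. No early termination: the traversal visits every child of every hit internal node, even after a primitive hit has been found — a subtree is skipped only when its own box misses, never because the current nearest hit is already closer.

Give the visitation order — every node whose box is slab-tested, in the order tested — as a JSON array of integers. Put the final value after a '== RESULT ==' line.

Traverse from the root:
N0 x:[64/3,98/3] y:[21,40] z:[61/3,101/3] -> hit [64/3,98/3], descend [12, 20]
  N12 x:[64/3,98/3] y:[43/2,35] z:[25,101/3] -> hit [25,98/3], descend [3, 21]
    N3 x:[64/3,28] y:[23,35] z:[80/3,101/3] -> hit [80/3,28], descend [9, 18]
      N9 x:[64/3,28] y:[26,35] z:[30,101/3] -> miss, prune
      N18 x:[67/3,24] y:[23,25] z:[80/3,86/3] -> miss, prune
    N21 x:[83/3,98/3] y:[43/2,32] z:[25,31] -> hit [83/3,31], descend [1, 13]
      N1 x:[83/3,98/3] y:[51/2,32] z:[25,28] -> hit [83/3,28], descend [2, 22]
        N2 x:[32,98/3] y:[51/2,28] z:[25,80/3] -> miss, prune
        N22 x:[83/3,86/3] y:[31,32] z:[82/3,28] -> miss, prune
      N13 x:[83/3,89/3] y:[43/2,23] z:[92/3,31] -> miss, prune
  N20 x:[23,94/3] y:[21,40] z:[61/3,76/3] -> hit [23,76/3], descend [15, 16]
    N15 x:[24,88/3] y:[59/2,40] z:[61/3,23] -> miss, prune
    N16 x:[23,94/3] y:[21,61/2] z:[22,76/3] -> hit [23,76/3], descend [6, 11]
      N6 x:[29,94/3] y:[25,61/2] z:[22,76/3] -> miss, prune
      N11 x:[23,70/3] y:[21,24] z:[68/3,70/3] -> hit [23,70/3] leaf, test {P4@t=23}

15 AABB tests over nodes [0, 12, 3, 9, 18, 21, 1, 2, 22, 13, 20, 15, 16, 6, 11]; 1 leaf entered; closest P4.

== RESULT ==
[0, 12, 3, 9, 18, 21, 1, 2, 22, 13, 20, 15, 16, 6, 11]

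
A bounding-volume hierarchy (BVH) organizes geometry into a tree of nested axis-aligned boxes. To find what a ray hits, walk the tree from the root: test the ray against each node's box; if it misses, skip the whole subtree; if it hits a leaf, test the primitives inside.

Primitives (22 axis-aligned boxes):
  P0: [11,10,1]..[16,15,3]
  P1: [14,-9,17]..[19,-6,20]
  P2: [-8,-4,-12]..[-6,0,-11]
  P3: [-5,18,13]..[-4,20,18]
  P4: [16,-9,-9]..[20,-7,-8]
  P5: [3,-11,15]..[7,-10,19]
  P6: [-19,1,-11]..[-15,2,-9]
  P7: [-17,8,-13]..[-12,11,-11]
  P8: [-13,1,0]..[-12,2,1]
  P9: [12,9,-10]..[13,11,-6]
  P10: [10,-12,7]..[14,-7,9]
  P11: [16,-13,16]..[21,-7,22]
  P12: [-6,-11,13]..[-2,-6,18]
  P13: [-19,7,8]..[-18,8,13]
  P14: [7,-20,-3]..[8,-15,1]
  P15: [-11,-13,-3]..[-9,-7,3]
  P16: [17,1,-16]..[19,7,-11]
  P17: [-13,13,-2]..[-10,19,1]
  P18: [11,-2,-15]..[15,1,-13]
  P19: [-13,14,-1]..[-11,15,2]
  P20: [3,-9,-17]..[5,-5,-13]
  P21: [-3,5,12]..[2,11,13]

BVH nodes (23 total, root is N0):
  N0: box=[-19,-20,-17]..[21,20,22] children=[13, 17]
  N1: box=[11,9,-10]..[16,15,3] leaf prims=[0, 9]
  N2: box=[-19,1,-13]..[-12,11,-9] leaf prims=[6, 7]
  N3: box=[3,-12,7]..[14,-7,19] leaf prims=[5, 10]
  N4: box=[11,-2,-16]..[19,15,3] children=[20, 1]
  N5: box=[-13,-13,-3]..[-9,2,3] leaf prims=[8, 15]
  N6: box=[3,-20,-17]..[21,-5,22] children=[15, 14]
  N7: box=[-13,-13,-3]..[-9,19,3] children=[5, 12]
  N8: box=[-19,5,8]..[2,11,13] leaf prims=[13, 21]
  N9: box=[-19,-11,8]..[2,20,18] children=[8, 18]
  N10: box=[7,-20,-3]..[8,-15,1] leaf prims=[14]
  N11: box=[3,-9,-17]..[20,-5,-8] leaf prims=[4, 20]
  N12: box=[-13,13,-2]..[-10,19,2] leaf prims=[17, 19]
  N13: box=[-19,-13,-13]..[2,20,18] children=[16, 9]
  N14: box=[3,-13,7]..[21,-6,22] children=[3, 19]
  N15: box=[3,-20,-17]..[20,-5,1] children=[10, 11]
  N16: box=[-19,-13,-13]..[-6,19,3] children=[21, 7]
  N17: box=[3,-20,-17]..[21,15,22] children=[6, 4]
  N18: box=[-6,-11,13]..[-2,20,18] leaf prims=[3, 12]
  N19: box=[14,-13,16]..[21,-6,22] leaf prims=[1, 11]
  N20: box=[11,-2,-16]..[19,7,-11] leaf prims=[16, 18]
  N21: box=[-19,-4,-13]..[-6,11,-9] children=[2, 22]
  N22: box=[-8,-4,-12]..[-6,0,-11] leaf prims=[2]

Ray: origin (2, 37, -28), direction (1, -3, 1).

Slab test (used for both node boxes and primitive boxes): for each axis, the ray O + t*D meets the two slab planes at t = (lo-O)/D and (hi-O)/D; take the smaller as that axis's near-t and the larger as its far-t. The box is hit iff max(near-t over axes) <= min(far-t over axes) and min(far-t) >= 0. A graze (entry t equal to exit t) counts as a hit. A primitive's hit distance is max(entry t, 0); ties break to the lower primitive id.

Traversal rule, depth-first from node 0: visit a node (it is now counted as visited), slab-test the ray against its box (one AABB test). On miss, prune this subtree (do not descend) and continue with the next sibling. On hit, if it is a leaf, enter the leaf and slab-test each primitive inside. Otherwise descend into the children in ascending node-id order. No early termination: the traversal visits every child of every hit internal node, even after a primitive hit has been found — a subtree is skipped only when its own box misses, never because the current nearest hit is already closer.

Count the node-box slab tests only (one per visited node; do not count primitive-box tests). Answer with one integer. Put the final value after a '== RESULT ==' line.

Trace the traversal:
N0 x:[-21,19] y:[17/3,19] z:[11,50] -> hit [11,19], descend [13, 17]
  N13 x:[-21,0] y:[17/3,50/3] z:[15,46] -> miss, prune
  N17 x:[1,19] y:[22/3,19] z:[11,50] -> hit [11,19], descend [4, 6]
    N4 x:[9,17] y:[22/3,13] z:[12,31] -> hit [12,13], descend [1, 20]
      N1 x:[9,14] y:[22/3,28/3] z:[18,31] -> miss, prune
      N20 x:[9,17] y:[10,13] z:[12,17] -> hit [12,13] leaf, test {P16(miss), P18@t=13}
    N6 x:[1,19] y:[14,19] z:[11,50] -> hit [14,19], descend [14, 15]
      N14 x:[1,19] y:[43/3,50/3] z:[35,50] -> miss, prune
      N15 x:[1,18] y:[14,19] z:[11,29] -> hit [14,18], descend [10, 11]
        N10 x:[5,6] y:[52/3,19] z:[25,29] -> miss, prune
        N11 x:[1,18] y:[14,46/3] z:[11,20] -> hit [14,46/3] leaf, test {P4(miss), P20(miss)}

11 AABB tests over nodes [0, 13, 17, 4, 1, 20, 6, 14, 15, 10, 11]; 2 leaves entered; closest P18.

== RESULT ==
11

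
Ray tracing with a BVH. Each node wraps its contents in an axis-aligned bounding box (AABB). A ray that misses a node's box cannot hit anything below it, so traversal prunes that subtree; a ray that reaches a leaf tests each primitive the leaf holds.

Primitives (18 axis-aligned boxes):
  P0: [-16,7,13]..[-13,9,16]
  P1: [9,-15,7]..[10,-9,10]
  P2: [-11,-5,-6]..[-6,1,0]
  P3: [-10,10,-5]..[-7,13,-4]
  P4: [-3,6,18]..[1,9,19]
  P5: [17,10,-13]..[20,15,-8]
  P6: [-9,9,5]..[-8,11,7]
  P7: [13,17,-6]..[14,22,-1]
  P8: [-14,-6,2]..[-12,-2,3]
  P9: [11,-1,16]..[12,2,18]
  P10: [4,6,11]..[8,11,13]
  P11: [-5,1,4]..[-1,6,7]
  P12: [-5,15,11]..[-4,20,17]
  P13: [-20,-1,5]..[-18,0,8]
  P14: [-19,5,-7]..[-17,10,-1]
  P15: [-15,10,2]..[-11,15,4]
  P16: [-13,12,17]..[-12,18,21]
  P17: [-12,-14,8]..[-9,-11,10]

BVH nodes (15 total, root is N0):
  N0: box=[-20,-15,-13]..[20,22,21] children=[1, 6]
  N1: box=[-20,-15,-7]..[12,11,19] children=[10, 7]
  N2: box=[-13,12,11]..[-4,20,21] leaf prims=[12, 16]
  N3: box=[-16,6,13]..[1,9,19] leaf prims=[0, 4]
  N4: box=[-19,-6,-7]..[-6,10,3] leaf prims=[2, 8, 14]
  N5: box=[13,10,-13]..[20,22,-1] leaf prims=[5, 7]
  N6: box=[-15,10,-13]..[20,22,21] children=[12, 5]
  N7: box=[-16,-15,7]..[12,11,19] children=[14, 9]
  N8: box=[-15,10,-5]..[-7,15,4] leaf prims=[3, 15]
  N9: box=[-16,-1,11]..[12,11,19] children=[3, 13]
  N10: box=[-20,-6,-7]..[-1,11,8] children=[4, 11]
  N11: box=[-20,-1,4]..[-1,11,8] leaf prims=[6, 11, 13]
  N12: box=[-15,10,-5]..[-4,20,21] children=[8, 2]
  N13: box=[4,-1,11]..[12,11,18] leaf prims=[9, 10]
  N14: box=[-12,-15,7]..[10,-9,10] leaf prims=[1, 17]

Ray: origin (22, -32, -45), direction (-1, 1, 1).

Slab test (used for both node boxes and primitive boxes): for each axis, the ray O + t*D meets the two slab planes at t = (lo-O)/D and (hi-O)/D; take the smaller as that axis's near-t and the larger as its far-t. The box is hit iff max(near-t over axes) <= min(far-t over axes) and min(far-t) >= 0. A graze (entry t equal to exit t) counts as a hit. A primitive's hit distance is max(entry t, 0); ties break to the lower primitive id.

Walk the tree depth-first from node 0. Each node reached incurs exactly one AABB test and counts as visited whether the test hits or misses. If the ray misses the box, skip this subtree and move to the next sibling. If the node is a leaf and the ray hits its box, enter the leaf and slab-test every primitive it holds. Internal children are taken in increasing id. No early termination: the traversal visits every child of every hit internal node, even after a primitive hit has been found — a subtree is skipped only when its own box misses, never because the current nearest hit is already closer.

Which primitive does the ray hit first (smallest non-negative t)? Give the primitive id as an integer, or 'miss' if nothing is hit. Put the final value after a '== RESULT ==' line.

Trace the traversal:
N0 x:[2,42] y:[17,54] z:[32,66] -> hit [32,42], descend [1, 6]
  N1 x:[10,42] y:[17,43] z:[38,64] -> hit [38,42], descend [7, 10]
    N7 x:[10,38] y:[17,43] z:[52,64] -> miss, prune
    N10 x:[23,42] y:[26,43] z:[38,53] -> hit [38,42], descend [4, 11]
      N4 x:[28,41] y:[26,42] z:[38,48] -> hit [38,41] leaf, test {P2(miss), P8(miss), P14@t=39}
      N11 x:[23,42] y:[31,43] z:[49,53] -> miss, prune
  N6 x:[2,37] y:[42,54] z:[32,66] -> miss, prune

Summary -> nodes [0, 1, 7, 10, 4, 11, 6]; box-tests=7; leaf-entries=1; first=P14

== RESULT ==
14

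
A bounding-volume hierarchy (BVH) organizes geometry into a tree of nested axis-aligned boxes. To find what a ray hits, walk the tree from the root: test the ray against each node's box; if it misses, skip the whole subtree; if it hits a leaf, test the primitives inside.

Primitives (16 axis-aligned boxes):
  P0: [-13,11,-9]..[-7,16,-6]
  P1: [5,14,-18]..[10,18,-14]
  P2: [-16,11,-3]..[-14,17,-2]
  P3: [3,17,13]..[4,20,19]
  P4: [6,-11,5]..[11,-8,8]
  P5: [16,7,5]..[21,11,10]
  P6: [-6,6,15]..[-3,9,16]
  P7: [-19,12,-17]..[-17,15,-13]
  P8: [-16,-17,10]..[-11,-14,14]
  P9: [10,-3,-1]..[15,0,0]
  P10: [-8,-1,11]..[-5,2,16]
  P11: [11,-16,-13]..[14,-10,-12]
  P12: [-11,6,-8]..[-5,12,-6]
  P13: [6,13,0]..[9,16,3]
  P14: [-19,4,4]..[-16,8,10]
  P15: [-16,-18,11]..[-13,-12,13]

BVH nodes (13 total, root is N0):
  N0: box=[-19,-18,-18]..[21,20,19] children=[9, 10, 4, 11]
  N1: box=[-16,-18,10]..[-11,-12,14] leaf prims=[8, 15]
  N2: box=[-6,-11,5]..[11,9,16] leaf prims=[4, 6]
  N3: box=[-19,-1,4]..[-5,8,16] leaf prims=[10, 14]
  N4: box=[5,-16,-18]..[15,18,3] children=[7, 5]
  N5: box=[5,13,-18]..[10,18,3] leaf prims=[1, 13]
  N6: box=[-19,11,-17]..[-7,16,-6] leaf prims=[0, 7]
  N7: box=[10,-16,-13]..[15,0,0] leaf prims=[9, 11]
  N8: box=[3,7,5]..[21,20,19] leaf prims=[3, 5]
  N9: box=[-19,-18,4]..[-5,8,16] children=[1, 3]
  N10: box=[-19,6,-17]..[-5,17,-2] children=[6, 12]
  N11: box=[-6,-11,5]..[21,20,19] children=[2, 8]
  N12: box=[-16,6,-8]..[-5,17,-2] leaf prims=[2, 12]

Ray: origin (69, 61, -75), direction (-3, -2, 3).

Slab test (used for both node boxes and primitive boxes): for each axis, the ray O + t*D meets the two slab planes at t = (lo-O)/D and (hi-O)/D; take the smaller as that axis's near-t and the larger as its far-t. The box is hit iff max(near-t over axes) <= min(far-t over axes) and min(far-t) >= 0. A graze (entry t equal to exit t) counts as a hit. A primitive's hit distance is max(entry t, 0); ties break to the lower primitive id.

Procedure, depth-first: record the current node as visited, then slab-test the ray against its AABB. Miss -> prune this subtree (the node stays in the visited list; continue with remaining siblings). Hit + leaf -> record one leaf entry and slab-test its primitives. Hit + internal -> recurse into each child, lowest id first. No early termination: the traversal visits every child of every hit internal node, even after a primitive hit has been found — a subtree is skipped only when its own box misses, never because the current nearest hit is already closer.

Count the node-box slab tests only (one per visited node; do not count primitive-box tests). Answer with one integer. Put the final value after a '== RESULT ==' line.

Traverse from the root:
N0 x:[16,88/3] y:[41/2,79/2] z:[19,94/3] -> hit [41/2,88/3], descend [4, 9, 10, 11]
  N4 x:[18,64/3] y:[43/2,77/2] z:[19,26] -> miss, prune
  N9 x:[74/3,88/3] y:[53/2,79/2] z:[79/3,91/3] -> hit [53/2,88/3], descend [1, 3]
    N1 x:[80/3,85/3] y:[73/2,79/2] z:[85/3,89/3] -> miss, prune
    N3 x:[74/3,88/3] y:[53/2,31] z:[79/3,91/3] -> hit [53/2,88/3] leaf, test {P10(miss), P14@t=85/3}
  N10 x:[74/3,88/3] y:[22,55/2] z:[58/3,73/3] -> miss, prune
  N11 x:[16,25] y:[41/2,36] z:[80/3,94/3] -> miss, prune

Summary -> nodes [0, 4, 9, 1, 3, 10, 11]; box-tests=7; leaf-entries=1; first=P14

== RESULT ==
7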